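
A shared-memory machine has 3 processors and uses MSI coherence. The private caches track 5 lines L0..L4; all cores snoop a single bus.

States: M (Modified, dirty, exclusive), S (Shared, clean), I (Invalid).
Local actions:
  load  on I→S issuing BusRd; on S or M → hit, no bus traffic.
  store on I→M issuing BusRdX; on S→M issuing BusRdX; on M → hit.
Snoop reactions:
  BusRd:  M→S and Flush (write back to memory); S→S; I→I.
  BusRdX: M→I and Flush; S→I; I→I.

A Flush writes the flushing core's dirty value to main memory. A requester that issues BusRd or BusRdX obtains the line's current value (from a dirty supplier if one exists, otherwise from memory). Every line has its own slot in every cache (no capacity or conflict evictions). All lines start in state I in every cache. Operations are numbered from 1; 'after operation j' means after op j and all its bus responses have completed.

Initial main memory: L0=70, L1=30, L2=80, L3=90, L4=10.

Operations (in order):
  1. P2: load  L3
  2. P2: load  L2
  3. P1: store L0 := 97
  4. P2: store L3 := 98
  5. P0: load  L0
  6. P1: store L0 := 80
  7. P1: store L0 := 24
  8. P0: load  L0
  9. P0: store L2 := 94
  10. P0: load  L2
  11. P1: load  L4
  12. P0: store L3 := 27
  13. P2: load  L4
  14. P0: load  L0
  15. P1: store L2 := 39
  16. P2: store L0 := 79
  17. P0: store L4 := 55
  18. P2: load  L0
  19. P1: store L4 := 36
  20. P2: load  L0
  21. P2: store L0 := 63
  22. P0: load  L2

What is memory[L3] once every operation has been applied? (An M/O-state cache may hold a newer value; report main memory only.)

[1] P2: load  L3 | P0:I, P1:I, P2:S(90) | bus: BusRd
[2] P2: load  L2 | P0:I, P1:I, P2:S(80) | bus: BusRd
[3] P1: store L0 := 97 | P0:I, P1:M(97), P2:I | bus: BusRdX
[4] P2: store L3 := 98 | P0:I, P1:I, P2:M(98) | bus: BusRdX
[5] P0: load  L0 | P0:S(97), P1:S(97), P2:I | bus: BusRd,Flush
[6] P1: store L0 := 80 | P0:I, P1:M(80), P2:I | bus: BusRdX
[7] P1: store L0 := 24 | P0:I, P1:M(24), P2:I | bus: none
[8] P0: load  L0 | P0:S(24), P1:S(24), P2:I | bus: BusRd,Flush
[9] P0: store L2 := 94 | P0:M(94), P1:I, P2:I | bus: BusRdX
[10] P0: load  L2 | P0:M(94), P1:I, P2:I | bus: none
[11] P1: load  L4 | P0:I, P1:S(10), P2:I | bus: BusRd
[12] P0: store L3 := 27 | P0:M(27), P1:I, P2:I | bus: BusRdX,Flush
[13] P2: load  L4 | P0:I, P1:S(10), P2:S(10) | bus: BusRd
[14] P0: load  L0 | P0:S(24), P1:S(24), P2:I | bus: none
[15] P1: store L2 := 39 | P0:I, P1:M(39), P2:I | bus: BusRdX,Flush
[16] P2: store L0 := 79 | P0:I, P1:I, P2:M(79) | bus: BusRdX
[17] P0: store L4 := 55 | P0:M(55), P1:I, P2:I | bus: BusRdX
[18] P2: load  L0 | P0:I, P1:I, P2:M(79) | bus: none
[19] P1: store L4 := 36 | P0:I, P1:M(36), P2:I | bus: BusRdX,Flush
[20] P2: load  L0 | P0:I, P1:I, P2:M(79) | bus: none
[21] P2: store L0 := 63 | P0:I, P1:I, P2:M(63) | bus: none
[22] P0: load  L2 | P0:S(39), P1:S(39), P2:I | bus: BusRd,Flush

memory[L3] = 98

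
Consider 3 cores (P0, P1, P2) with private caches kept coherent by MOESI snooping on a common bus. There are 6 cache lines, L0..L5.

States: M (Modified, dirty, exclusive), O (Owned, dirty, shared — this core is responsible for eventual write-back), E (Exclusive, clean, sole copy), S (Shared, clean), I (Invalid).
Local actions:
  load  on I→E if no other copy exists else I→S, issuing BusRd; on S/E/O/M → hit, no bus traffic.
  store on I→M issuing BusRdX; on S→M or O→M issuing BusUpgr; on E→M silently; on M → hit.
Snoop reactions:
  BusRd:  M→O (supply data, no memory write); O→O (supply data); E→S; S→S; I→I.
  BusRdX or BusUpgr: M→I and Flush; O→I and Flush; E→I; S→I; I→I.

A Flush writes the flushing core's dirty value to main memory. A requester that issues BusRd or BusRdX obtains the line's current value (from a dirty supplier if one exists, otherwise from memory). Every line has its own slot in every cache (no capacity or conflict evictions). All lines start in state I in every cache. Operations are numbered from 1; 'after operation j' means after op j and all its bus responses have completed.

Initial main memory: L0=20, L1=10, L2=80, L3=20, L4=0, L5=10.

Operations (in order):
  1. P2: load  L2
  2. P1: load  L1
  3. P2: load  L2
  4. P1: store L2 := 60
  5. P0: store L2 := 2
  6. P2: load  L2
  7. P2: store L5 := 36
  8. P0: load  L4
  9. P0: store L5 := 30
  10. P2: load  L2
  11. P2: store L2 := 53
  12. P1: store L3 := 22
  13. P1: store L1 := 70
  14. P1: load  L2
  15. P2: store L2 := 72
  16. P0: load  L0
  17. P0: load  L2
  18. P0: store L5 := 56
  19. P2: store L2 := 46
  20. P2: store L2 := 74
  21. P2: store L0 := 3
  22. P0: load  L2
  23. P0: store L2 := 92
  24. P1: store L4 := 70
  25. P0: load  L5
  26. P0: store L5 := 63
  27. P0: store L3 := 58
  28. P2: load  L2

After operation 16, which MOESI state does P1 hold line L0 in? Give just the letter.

state = I

step 1: P2: load  L2  ⟶  IIE  (L2)  txn=BusRd  M[L2]=80
step 2: P1: load  L1  ⟶  IEI  (L1)  txn=BusRd  M[L1]=10
step 3: P2: load  L2  ⟶  IIE  (L2)  txn=∅  M[L2]=80
step 4: P1: store L2 := 60  ⟶  IMI  (L2)  txn=BusRdX  M[L2]=80
step 5: P0: store L2 := 2  ⟶  MII  (L2)  txn=BusRdX+Flush  M[L2]=60
step 6: P2: load  L2  ⟶  OIS  (L2)  txn=BusRd  M[L2]=60
step 7: P2: store L5 := 36  ⟶  IIM  (L5)  txn=BusRdX  M[L5]=10
step 8: P0: load  L4  ⟶  EII  (L4)  txn=BusRd  M[L4]=0
step 9: P0: store L5 := 30  ⟶  MII  (L5)  txn=BusRdX+Flush  M[L5]=36
step 10: P2: load  L2  ⟶  OIS  (L2)  txn=∅  M[L2]=60
step 11: P2: store L2 := 53  ⟶  IIM  (L2)  txn=BusUpgr+Flush  M[L2]=2
step 12: P1: store L3 := 22  ⟶  IMI  (L3)  txn=BusRdX  M[L3]=20
step 13: P1: store L1 := 70  ⟶  IMI  (L1)  txn=∅  M[L1]=10
step 14: P1: load  L2  ⟶  ISO  (L2)  txn=BusRd  M[L2]=2
step 15: P2: store L2 := 72  ⟶  IIM  (L2)  txn=BusUpgr  M[L2]=2
step 16: P0: load  L0  ⟶  EII  (L0)  txn=BusRd  M[L0]=20
step 17: P0: load  L2  ⟶  SIO  (L2)  txn=BusRd  M[L2]=2
step 18: P0: store L5 := 56  ⟶  MII  (L5)  txn=∅  M[L5]=36
step 19: P2: store L2 := 46  ⟶  IIM  (L2)  txn=BusUpgr  M[L2]=2
step 20: P2: store L2 := 74  ⟶  IIM  (L2)  txn=∅  M[L2]=2
step 21: P2: store L0 := 3  ⟶  IIM  (L0)  txn=BusRdX  M[L0]=20
step 22: P0: load  L2  ⟶  SIO  (L2)  txn=BusRd  M[L2]=2
step 23: P0: store L2 := 92  ⟶  MII  (L2)  txn=BusUpgr+Flush  M[L2]=74
step 24: P1: store L4 := 70  ⟶  IMI  (L4)  txn=BusRdX  M[L4]=0
step 25: P0: load  L5  ⟶  MII  (L5)  txn=∅  M[L5]=36
step 26: P0: store L5 := 63  ⟶  MII  (L5)  txn=∅  M[L5]=36
step 27: P0: store L3 := 58  ⟶  MII  (L3)  txn=BusRdX+Flush  M[L3]=22
step 28: P2: load  L2  ⟶  OIS  (L2)  txn=BusRd  M[L2]=74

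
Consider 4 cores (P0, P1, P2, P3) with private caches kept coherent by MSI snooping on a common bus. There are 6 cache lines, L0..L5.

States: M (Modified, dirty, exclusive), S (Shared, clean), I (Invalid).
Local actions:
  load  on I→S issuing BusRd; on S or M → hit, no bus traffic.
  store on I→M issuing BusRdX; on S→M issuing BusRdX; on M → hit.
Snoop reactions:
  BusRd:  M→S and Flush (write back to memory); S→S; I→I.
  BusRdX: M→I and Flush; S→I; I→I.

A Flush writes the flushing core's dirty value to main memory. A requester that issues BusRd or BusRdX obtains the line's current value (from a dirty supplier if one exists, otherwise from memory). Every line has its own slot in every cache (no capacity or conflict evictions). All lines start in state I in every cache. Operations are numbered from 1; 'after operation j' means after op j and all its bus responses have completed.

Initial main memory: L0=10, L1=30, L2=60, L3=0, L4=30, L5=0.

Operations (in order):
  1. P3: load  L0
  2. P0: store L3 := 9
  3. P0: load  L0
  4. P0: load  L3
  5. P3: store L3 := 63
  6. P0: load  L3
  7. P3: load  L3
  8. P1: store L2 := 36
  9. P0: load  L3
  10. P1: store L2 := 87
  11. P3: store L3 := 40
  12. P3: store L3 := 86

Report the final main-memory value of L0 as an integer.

step 1: P3: load  L0  ⟶  IIIS  (L0)  txn=BusRd  M[L0]=10
step 2: P0: store L3 := 9  ⟶  MIII  (L3)  txn=BusRdX  M[L3]=0
step 3: P0: load  L0  ⟶  SIIS  (L0)  txn=BusRd  M[L0]=10
step 4: P0: load  L3  ⟶  MIII  (L3)  txn=∅  M[L3]=0
step 5: P3: store L3 := 63  ⟶  IIIM  (L3)  txn=BusRdX+Flush  M[L3]=9
step 6: P0: load  L3  ⟶  SIIS  (L3)  txn=BusRd+Flush  M[L3]=63
step 7: P3: load  L3  ⟶  SIIS  (L3)  txn=∅  M[L3]=63
step 8: P1: store L2 := 36  ⟶  IMII  (L2)  txn=BusRdX  M[L2]=60
step 9: P0: load  L3  ⟶  SIIS  (L3)  txn=∅  M[L3]=63
step 10: P1: store L2 := 87  ⟶  IMII  (L2)  txn=∅  M[L2]=60
step 11: P3: store L3 := 40  ⟶  IIIM  (L3)  txn=BusRdX  M[L3]=63
step 12: P3: store L3 := 86  ⟶  IIIM  (L3)  txn=∅  M[L3]=63

memory[L0] = 10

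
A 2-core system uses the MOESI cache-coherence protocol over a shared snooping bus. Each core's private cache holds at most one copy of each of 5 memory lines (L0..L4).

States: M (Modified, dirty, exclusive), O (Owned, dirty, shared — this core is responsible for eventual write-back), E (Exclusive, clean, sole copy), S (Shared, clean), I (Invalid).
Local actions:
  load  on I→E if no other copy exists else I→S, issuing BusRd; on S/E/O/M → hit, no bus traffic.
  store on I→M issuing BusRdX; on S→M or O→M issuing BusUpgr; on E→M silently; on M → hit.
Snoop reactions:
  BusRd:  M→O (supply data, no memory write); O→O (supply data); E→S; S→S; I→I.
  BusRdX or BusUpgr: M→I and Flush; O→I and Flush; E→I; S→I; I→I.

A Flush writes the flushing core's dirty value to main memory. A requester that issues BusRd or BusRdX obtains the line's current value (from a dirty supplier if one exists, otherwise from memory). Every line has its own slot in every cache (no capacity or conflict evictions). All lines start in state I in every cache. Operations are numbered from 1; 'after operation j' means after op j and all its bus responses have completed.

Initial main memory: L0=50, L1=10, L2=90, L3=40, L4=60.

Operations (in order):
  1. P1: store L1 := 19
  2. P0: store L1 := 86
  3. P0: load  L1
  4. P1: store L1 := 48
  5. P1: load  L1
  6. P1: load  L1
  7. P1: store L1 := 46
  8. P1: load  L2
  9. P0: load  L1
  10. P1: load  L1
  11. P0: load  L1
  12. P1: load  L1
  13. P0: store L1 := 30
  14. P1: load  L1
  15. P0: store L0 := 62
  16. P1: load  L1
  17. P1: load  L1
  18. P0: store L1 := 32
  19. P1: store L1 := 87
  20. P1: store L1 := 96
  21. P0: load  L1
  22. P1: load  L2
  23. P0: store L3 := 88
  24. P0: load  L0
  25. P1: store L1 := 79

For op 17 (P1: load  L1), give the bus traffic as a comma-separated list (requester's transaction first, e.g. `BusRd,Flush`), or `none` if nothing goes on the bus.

[1] P1: store L1 := 19 | P0:I, P1:M(19) | bus: BusRdX
[2] P0: store L1 := 86 | P0:M(86), P1:I | bus: BusRdX,Flush
[3] P0: load  L1 | P0:M(86), P1:I | bus: none
[4] P1: store L1 := 48 | P0:I, P1:M(48) | bus: BusRdX,Flush
[5] P1: load  L1 | P0:I, P1:M(48) | bus: none
[6] P1: load  L1 | P0:I, P1:M(48) | bus: none
[7] P1: store L1 := 46 | P0:I, P1:M(46) | bus: none
[8] P1: load  L2 | P0:I, P1:E(90) | bus: BusRd
[9] P0: load  L1 | P0:S(46), P1:O(46) | bus: BusRd
[10] P1: load  L1 | P0:S(46), P1:O(46) | bus: none
[11] P0: load  L1 | P0:S(46), P1:O(46) | bus: none
[12] P1: load  L1 | P0:S(46), P1:O(46) | bus: none
[13] P0: store L1 := 30 | P0:M(30), P1:I | bus: BusUpgr,Flush
[14] P1: load  L1 | P0:O(30), P1:S(30) | bus: BusRd
[15] P0: store L0 := 62 | P0:M(62), P1:I | bus: BusRdX
[16] P1: load  L1 | P0:O(30), P1:S(30) | bus: none
[17] P1: load  L1 | P0:O(30), P1:S(30) | bus: none
[18] P0: store L1 := 32 | P0:M(32), P1:I | bus: BusUpgr
[19] P1: store L1 := 87 | P0:I, P1:M(87) | bus: BusRdX,Flush
[20] P1: store L1 := 96 | P0:I, P1:M(96) | bus: none
[21] P0: load  L1 | P0:S(96), P1:O(96) | bus: BusRd
[22] P1: load  L2 | P0:I, P1:E(90) | bus: none
[23] P0: store L3 := 88 | P0:M(88), P1:I | bus: BusRdX
[24] P0: load  L0 | P0:M(62), P1:I | bus: none
[25] P1: store L1 := 79 | P0:I, P1:M(79) | bus: BusUpgr

bus = none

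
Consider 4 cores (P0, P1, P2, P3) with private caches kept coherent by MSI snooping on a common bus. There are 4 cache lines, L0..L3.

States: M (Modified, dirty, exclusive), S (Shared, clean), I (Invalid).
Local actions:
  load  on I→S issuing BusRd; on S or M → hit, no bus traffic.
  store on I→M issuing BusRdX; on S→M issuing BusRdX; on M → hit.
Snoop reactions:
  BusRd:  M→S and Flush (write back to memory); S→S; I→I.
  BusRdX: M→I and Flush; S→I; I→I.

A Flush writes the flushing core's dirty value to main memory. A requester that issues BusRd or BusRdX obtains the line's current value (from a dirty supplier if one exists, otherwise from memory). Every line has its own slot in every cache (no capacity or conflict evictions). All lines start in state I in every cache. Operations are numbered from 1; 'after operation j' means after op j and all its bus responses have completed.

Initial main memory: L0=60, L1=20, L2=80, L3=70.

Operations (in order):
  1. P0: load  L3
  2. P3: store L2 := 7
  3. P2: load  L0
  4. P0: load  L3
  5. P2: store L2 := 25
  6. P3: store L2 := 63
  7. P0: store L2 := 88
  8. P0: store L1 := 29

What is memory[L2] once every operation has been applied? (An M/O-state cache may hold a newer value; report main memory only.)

  op1 P0: load  L3 → S/I/I/I on L3; bus BusRd; mem=70
  op2 P3: store L2 := 7 → I/I/I/M on L2; bus BusRdX; mem=80
  op3 P2: load  L0 → I/I/S/I on L0; bus BusRd; mem=60
  op4 P0: load  L3 → S/I/I/I on L3; bus (none); mem=70
  op5 P2: store L2 := 25 → I/I/M/I on L2; bus BusRdX Flush; mem=7
  op6 P3: store L2 := 63 → I/I/I/M on L2; bus BusRdX Flush; mem=25
  op7 P0: store L2 := 88 → M/I/I/I on L2; bus BusRdX Flush; mem=63
  op8 P0: store L1 := 29 → M/I/I/I on L1; bus BusRdX; mem=20

memory[L2] = 63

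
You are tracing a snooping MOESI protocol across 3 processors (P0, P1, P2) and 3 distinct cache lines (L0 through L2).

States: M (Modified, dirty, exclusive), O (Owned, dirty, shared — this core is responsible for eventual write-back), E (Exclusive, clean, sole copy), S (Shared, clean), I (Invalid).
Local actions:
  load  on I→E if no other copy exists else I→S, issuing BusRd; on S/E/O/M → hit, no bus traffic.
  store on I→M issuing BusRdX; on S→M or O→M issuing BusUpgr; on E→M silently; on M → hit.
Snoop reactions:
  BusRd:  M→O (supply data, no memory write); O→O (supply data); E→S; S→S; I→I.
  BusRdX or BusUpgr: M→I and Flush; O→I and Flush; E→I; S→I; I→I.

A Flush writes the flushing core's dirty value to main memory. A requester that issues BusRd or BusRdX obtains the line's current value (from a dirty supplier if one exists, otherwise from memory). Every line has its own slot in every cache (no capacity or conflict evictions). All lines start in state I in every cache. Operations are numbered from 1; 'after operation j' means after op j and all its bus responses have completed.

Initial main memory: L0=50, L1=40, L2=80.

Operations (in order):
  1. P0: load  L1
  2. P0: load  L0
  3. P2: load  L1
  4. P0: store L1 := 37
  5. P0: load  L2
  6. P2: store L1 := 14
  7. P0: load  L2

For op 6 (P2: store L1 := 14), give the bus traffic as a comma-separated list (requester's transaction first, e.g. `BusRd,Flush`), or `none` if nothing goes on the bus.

bus = BusRdX,Flush

[1] P0: load  L1 | P0:E(40), P1:I, P2:I | bus: BusRd
[2] P0: load  L0 | P0:E(50), P1:I, P2:I | bus: BusRd
[3] P2: load  L1 | P0:S(40), P1:I, P2:S(40) | bus: BusRd
[4] P0: store L1 := 37 | P0:M(37), P1:I, P2:I | bus: BusUpgr
[5] P0: load  L2 | P0:E(80), P1:I, P2:I | bus: BusRd
[6] P2: store L1 := 14 | P0:I, P1:I, P2:M(14) | bus: BusRdX,Flush
[7] P0: load  L2 | P0:E(80), P1:I, P2:I | bus: none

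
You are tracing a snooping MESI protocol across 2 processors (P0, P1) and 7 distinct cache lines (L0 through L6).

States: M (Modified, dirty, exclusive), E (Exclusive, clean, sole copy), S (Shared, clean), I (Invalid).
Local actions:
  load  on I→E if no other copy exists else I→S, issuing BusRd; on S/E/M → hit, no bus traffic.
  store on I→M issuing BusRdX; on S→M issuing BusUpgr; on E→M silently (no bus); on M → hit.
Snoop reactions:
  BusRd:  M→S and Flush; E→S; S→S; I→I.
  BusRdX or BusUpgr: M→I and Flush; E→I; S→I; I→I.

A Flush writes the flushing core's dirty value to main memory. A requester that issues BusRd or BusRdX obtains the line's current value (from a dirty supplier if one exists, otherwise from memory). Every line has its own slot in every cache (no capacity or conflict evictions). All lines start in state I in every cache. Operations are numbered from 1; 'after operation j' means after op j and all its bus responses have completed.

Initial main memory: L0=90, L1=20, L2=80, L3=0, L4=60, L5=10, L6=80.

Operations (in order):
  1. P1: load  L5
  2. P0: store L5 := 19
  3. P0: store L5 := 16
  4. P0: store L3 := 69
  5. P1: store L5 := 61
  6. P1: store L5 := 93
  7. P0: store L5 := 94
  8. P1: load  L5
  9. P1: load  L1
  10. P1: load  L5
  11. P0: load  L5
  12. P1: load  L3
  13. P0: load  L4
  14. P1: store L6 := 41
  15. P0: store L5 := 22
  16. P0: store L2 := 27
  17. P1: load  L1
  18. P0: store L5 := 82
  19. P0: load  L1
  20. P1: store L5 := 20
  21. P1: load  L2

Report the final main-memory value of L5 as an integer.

memory[L5] = 82

  op1 P1: load  L5 → I/E on L5; bus BusRd; mem=10
  op2 P0: store L5 := 19 → M/I on L5; bus BusRdX; mem=10
  op3 P0: store L5 := 16 → M/I on L5; bus (none); mem=10
  op4 P0: store L3 := 69 → M/I on L3; bus BusRdX; mem=0
  op5 P1: store L5 := 61 → I/M on L5; bus BusRdX Flush; mem=16
  op6 P1: store L5 := 93 → I/M on L5; bus (none); mem=16
  op7 P0: store L5 := 94 → M/I on L5; bus BusRdX Flush; mem=93
  op8 P1: load  L5 → S/S on L5; bus BusRd Flush; mem=94
  op9 P1: load  L1 → I/E on L1; bus BusRd; mem=20
  op10 P1: load  L5 → S/S on L5; bus (none); mem=94
  op11 P0: load  L5 → S/S on L5; bus (none); mem=94
  op12 P1: load  L3 → S/S on L3; bus BusRd Flush; mem=69
  op13 P0: load  L4 → E/I on L4; bus BusRd; mem=60
  op14 P1: store L6 := 41 → I/M on L6; bus BusRdX; mem=80
  op15 P0: store L5 := 22 → M/I on L5; bus BusUpgr; mem=94
  op16 P0: store L2 := 27 → M/I on L2; bus BusRdX; mem=80
  op17 P1: load  L1 → I/E on L1; bus (none); mem=20
  op18 P0: store L5 := 82 → M/I on L5; bus (none); mem=94
  op19 P0: load  L1 → S/S on L1; bus BusRd; mem=20
  op20 P1: store L5 := 20 → I/M on L5; bus BusRdX Flush; mem=82
  op21 P1: load  L2 → S/S on L2; bus BusRd Flush; mem=27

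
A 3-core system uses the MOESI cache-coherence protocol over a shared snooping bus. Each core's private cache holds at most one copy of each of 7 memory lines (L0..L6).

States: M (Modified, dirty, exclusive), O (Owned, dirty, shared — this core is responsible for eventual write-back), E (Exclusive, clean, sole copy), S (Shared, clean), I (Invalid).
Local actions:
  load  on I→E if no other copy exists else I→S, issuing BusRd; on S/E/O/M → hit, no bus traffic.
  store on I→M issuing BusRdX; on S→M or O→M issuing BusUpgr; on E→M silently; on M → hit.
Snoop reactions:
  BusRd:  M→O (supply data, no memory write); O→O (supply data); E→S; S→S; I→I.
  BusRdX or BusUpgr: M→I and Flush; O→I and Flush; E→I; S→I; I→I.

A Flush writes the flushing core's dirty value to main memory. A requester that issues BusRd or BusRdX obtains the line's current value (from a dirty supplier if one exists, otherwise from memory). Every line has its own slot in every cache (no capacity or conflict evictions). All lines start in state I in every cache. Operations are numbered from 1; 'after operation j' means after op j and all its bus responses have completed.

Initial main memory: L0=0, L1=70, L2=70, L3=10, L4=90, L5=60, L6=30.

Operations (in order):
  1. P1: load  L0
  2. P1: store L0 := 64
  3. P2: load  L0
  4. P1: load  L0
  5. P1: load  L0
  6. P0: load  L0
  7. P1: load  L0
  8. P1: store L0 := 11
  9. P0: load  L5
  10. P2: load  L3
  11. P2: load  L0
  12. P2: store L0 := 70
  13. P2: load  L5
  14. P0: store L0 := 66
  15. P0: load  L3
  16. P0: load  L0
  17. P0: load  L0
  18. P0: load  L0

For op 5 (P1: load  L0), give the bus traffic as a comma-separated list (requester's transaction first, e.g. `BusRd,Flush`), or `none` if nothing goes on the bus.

bus = none

1. P1: load  L0  bus=[BusRd]  L0: P0=I P1=E P2=I  mem[L0]=0
2. P1: store L0 := 64  bus=[-]  L0: P0=I P1=M P2=I  mem[L0]=0
3. P2: load  L0  bus=[BusRd]  L0: P0=I P1=O P2=S  mem[L0]=0
4. P1: load  L0  bus=[-]  L0: P0=I P1=O P2=S  mem[L0]=0
5. P1: load  L0  bus=[-]  L0: P0=I P1=O P2=S  mem[L0]=0
6. P0: load  L0  bus=[BusRd]  L0: P0=S P1=O P2=S  mem[L0]=0
7. P1: load  L0  bus=[-]  L0: P0=S P1=O P2=S  mem[L0]=0
8. P1: store L0 := 11  bus=[BusUpgr]  L0: P0=I P1=M P2=I  mem[L0]=0
9. P0: load  L5  bus=[BusRd]  L5: P0=E P1=I P2=I  mem[L5]=60
10. P2: load  L3  bus=[BusRd]  L3: P0=I P1=I P2=E  mem[L3]=10
11. P2: load  L0  bus=[BusRd]  L0: P0=I P1=O P2=S  mem[L0]=0
12. P2: store L0 := 70  bus=[BusUpgr,Flush]  L0: P0=I P1=I P2=M  mem[L0]=11
13. P2: load  L5  bus=[BusRd]  L5: P0=S P1=I P2=S  mem[L5]=60
14. P0: store L0 := 66  bus=[BusRdX,Flush]  L0: P0=M P1=I P2=I  mem[L0]=70
15. P0: load  L3  bus=[BusRd]  L3: P0=S P1=I P2=S  mem[L3]=10
16. P0: load  L0  bus=[-]  L0: P0=M P1=I P2=I  mem[L0]=70
17. P0: load  L0  bus=[-]  L0: P0=M P1=I P2=I  mem[L0]=70
18. P0: load  L0  bus=[-]  L0: P0=M P1=I P2=I  mem[L0]=70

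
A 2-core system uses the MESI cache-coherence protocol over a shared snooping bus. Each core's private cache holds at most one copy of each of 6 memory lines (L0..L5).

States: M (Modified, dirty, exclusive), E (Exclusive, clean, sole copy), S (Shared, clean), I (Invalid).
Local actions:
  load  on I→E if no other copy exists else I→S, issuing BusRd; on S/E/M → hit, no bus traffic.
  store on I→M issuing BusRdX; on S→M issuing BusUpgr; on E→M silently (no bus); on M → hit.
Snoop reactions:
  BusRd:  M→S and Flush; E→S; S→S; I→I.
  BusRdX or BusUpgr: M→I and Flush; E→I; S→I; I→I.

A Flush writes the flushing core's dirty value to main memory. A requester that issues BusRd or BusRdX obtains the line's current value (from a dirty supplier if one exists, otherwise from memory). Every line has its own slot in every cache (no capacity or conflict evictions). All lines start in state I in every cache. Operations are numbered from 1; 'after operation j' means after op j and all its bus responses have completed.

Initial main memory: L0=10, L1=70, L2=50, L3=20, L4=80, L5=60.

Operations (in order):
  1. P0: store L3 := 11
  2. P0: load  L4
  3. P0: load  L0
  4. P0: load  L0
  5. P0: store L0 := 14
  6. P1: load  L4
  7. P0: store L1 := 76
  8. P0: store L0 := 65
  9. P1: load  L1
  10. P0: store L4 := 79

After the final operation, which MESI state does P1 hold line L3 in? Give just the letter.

1. P0: store L3 := 11  bus=[BusRdX]  L3: P0=M P1=I  mem[L3]=20
2. P0: load  L4  bus=[BusRd]  L4: P0=E P1=I  mem[L4]=80
3. P0: load  L0  bus=[BusRd]  L0: P0=E P1=I  mem[L0]=10
4. P0: load  L0  bus=[-]  L0: P0=E P1=I  mem[L0]=10
5. P0: store L0 := 14  bus=[-]  L0: P0=M P1=I  mem[L0]=10
6. P1: load  L4  bus=[BusRd]  L4: P0=S P1=S  mem[L4]=80
7. P0: store L1 := 76  bus=[BusRdX]  L1: P0=M P1=I  mem[L1]=70
8. P0: store L0 := 65  bus=[-]  L0: P0=M P1=I  mem[L0]=10
9. P1: load  L1  bus=[BusRd,Flush]  L1: P0=S P1=S  mem[L1]=76
10. P0: store L4 := 79  bus=[BusUpgr]  L4: P0=M P1=I  mem[L4]=80

state = I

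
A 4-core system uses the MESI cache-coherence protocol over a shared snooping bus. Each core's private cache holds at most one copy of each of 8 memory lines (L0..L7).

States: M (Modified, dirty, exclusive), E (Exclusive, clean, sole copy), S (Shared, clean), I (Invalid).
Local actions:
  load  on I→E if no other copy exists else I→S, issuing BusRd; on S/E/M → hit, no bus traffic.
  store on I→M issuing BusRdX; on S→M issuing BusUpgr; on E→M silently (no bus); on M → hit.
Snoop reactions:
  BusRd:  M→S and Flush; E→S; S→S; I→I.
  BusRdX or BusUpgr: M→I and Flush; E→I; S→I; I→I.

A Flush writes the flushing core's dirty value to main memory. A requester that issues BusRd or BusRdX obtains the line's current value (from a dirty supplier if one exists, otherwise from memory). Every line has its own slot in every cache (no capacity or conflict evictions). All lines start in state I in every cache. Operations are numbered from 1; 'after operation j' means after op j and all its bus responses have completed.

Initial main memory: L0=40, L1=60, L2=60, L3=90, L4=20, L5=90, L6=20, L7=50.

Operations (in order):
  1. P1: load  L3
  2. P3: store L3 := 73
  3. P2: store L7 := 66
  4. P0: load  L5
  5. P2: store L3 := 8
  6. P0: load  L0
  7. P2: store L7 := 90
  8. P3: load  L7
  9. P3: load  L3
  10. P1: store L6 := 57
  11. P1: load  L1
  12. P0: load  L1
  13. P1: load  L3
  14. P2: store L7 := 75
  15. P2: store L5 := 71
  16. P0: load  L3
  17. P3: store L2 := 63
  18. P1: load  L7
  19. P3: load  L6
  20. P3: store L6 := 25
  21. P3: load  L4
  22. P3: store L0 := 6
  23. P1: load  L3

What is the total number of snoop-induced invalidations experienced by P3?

invalidations = 2

step 1: P1: load  L3  ⟶  IEII  (L3)  txn=BusRd  M[L3]=90
step 2: P3: store L3 := 73  ⟶  IIIM  (L3)  txn=BusRdX  M[L3]=90
step 3: P2: store L7 := 66  ⟶  IIMI  (L7)  txn=BusRdX  M[L7]=50
step 4: P0: load  L5  ⟶  EIII  (L5)  txn=BusRd  M[L5]=90
step 5: P2: store L3 := 8  ⟶  IIMI  (L3)  txn=BusRdX+Flush  M[L3]=73
step 6: P0: load  L0  ⟶  EIII  (L0)  txn=BusRd  M[L0]=40
step 7: P2: store L7 := 90  ⟶  IIMI  (L7)  txn=∅  M[L7]=50
step 8: P3: load  L7  ⟶  IISS  (L7)  txn=BusRd+Flush  M[L7]=90
step 9: P3: load  L3  ⟶  IISS  (L3)  txn=BusRd+Flush  M[L3]=8
step 10: P1: store L6 := 57  ⟶  IMII  (L6)  txn=BusRdX  M[L6]=20
step 11: P1: load  L1  ⟶  IEII  (L1)  txn=BusRd  M[L1]=60
step 12: P0: load  L1  ⟶  SSII  (L1)  txn=BusRd  M[L1]=60
step 13: P1: load  L3  ⟶  ISSS  (L3)  txn=BusRd  M[L3]=8
step 14: P2: store L7 := 75  ⟶  IIMI  (L7)  txn=BusUpgr  M[L7]=90
step 15: P2: store L5 := 71  ⟶  IIMI  (L5)  txn=BusRdX  M[L5]=90
step 16: P0: load  L3  ⟶  SSSS  (L3)  txn=BusRd  M[L3]=8
step 17: P3: store L2 := 63  ⟶  IIIM  (L2)  txn=BusRdX  M[L2]=60
step 18: P1: load  L7  ⟶  ISSI  (L7)  txn=BusRd+Flush  M[L7]=75
step 19: P3: load  L6  ⟶  ISIS  (L6)  txn=BusRd+Flush  M[L6]=57
step 20: P3: store L6 := 25  ⟶  IIIM  (L6)  txn=BusUpgr  M[L6]=57
step 21: P3: load  L4  ⟶  IIIE  (L4)  txn=BusRd  M[L4]=20
step 22: P3: store L0 := 6  ⟶  IIIM  (L0)  txn=BusRdX  M[L0]=40
step 23: P1: load  L3  ⟶  SSSS  (L3)  txn=∅  M[L3]=8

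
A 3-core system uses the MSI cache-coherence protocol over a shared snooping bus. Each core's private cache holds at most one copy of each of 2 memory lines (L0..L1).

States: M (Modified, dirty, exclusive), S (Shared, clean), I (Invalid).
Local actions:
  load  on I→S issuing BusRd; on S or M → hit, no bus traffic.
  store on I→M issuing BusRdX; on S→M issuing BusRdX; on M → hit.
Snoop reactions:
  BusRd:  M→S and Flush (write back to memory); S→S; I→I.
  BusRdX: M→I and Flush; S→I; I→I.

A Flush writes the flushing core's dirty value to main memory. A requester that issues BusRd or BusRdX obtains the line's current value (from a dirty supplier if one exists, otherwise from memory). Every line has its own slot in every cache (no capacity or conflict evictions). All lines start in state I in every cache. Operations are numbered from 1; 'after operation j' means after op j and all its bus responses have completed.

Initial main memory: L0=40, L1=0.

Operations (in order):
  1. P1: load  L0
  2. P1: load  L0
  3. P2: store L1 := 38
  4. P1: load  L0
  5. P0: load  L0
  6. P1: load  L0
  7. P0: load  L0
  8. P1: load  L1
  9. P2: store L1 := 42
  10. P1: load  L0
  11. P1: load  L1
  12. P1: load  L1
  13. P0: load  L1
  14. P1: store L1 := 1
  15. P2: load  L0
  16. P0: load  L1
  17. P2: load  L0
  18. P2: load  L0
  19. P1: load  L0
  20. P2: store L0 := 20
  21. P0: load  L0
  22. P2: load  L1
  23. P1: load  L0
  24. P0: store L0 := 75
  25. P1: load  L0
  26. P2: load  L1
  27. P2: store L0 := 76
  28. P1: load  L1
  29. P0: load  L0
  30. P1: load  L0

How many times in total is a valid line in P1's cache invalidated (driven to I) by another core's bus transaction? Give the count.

[1] P1: load  L0 | P0:I, P1:S(40), P2:I | bus: BusRd
[2] P1: load  L0 | P0:I, P1:S(40), P2:I | bus: none
[3] P2: store L1 := 38 | P0:I, P1:I, P2:M(38) | bus: BusRdX
[4] P1: load  L0 | P0:I, P1:S(40), P2:I | bus: none
[5] P0: load  L0 | P0:S(40), P1:S(40), P2:I | bus: BusRd
[6] P1: load  L0 | P0:S(40), P1:S(40), P2:I | bus: none
[7] P0: load  L0 | P0:S(40), P1:S(40), P2:I | bus: none
[8] P1: load  L1 | P0:I, P1:S(38), P2:S(38) | bus: BusRd,Flush
[9] P2: store L1 := 42 | P0:I, P1:I, P2:M(42) | bus: BusRdX
[10] P1: load  L0 | P0:S(40), P1:S(40), P2:I | bus: none
[11] P1: load  L1 | P0:I, P1:S(42), P2:S(42) | bus: BusRd,Flush
[12] P1: load  L1 | P0:I, P1:S(42), P2:S(42) | bus: none
[13] P0: load  L1 | P0:S(42), P1:S(42), P2:S(42) | bus: BusRd
[14] P1: store L1 := 1 | P0:I, P1:M(1), P2:I | bus: BusRdX
[15] P2: load  L0 | P0:S(40), P1:S(40), P2:S(40) | bus: BusRd
[16] P0: load  L1 | P0:S(1), P1:S(1), P2:I | bus: BusRd,Flush
[17] P2: load  L0 | P0:S(40), P1:S(40), P2:S(40) | bus: none
[18] P2: load  L0 | P0:S(40), P1:S(40), P2:S(40) | bus: none
[19] P1: load  L0 | P0:S(40), P1:S(40), P2:S(40) | bus: none
[20] P2: store L0 := 20 | P0:I, P1:I, P2:M(20) | bus: BusRdX
[21] P0: load  L0 | P0:S(20), P1:I, P2:S(20) | bus: BusRd,Flush
[22] P2: load  L1 | P0:S(1), P1:S(1), P2:S(1) | bus: BusRd
[23] P1: load  L0 | P0:S(20), P1:S(20), P2:S(20) | bus: BusRd
[24] P0: store L0 := 75 | P0:M(75), P1:I, P2:I | bus: BusRdX
[25] P1: load  L0 | P0:S(75), P1:S(75), P2:I | bus: BusRd,Flush
[26] P2: load  L1 | P0:S(1), P1:S(1), P2:S(1) | bus: none
[27] P2: store L0 := 76 | P0:I, P1:I, P2:M(76) | bus: BusRdX
[28] P1: load  L1 | P0:S(1), P1:S(1), P2:S(1) | bus: none
[29] P0: load  L0 | P0:S(76), P1:I, P2:S(76) | bus: BusRd,Flush
[30] P1: load  L0 | P0:S(76), P1:S(76), P2:S(76) | bus: BusRd

invalidations = 4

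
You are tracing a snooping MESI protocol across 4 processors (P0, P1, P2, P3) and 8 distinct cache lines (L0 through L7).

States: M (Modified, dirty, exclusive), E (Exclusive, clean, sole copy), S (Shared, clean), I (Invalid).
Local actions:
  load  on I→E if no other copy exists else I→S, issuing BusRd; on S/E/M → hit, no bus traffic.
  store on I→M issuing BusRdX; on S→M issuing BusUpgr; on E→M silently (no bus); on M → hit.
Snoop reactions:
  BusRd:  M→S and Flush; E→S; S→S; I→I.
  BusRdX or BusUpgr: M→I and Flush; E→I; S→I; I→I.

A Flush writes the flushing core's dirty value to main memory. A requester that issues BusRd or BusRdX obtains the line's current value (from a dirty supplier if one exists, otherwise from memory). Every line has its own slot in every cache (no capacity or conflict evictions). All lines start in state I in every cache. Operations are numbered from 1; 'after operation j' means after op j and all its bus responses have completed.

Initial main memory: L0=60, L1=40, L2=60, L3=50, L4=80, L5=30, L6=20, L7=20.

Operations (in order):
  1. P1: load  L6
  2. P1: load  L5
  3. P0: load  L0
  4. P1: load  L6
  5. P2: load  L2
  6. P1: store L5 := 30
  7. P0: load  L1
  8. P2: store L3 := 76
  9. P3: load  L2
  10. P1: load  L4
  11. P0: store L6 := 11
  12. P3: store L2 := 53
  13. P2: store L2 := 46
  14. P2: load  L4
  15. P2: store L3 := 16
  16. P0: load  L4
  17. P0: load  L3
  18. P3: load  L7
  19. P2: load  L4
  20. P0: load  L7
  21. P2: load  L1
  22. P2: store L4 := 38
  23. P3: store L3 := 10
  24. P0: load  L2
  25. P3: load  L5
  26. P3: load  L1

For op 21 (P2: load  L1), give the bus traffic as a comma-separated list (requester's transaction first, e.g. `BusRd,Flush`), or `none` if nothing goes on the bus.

  op1 P1: load  L6 → I/E/I/I on L6; bus BusRd; mem=20
  op2 P1: load  L5 → I/E/I/I on L5; bus BusRd; mem=30
  op3 P0: load  L0 → E/I/I/I on L0; bus BusRd; mem=60
  op4 P1: load  L6 → I/E/I/I on L6; bus (none); mem=20
  op5 P2: load  L2 → I/I/E/I on L2; bus BusRd; mem=60
  op6 P1: store L5 := 30 → I/M/I/I on L5; bus (none); mem=30
  op7 P0: load  L1 → E/I/I/I on L1; bus BusRd; mem=40
  op8 P2: store L3 := 76 → I/I/M/I on L3; bus BusRdX; mem=50
  op9 P3: load  L2 → I/I/S/S on L2; bus BusRd; mem=60
  op10 P1: load  L4 → I/E/I/I on L4; bus BusRd; mem=80
  op11 P0: store L6 := 11 → M/I/I/I on L6; bus BusRdX; mem=20
  op12 P3: store L2 := 53 → I/I/I/M on L2; bus BusUpgr; mem=60
  op13 P2: store L2 := 46 → I/I/M/I on L2; bus BusRdX Flush; mem=53
  op14 P2: load  L4 → I/S/S/I on L4; bus BusRd; mem=80
  op15 P2: store L3 := 16 → I/I/M/I on L3; bus (none); mem=50
  op16 P0: load  L4 → S/S/S/I on L4; bus BusRd; mem=80
  op17 P0: load  L3 → S/I/S/I on L3; bus BusRd Flush; mem=16
  op18 P3: load  L7 → I/I/I/E on L7; bus BusRd; mem=20
  op19 P2: load  L4 → S/S/S/I on L4; bus (none); mem=80
  op20 P0: load  L7 → S/I/I/S on L7; bus BusRd; mem=20
  op21 P2: load  L1 → S/I/S/I on L1; bus BusRd; mem=40
  op22 P2: store L4 := 38 → I/I/M/I on L4; bus BusUpgr; mem=80
  op23 P3: store L3 := 10 → I/I/I/M on L3; bus BusRdX; mem=16
  op24 P0: load  L2 → S/I/S/I on L2; bus BusRd Flush; mem=46
  op25 P3: load  L5 → I/S/I/S on L5; bus BusRd Flush; mem=30
  op26 P3: load  L1 → S/I/S/S on L1; bus BusRd; mem=40

bus = BusRd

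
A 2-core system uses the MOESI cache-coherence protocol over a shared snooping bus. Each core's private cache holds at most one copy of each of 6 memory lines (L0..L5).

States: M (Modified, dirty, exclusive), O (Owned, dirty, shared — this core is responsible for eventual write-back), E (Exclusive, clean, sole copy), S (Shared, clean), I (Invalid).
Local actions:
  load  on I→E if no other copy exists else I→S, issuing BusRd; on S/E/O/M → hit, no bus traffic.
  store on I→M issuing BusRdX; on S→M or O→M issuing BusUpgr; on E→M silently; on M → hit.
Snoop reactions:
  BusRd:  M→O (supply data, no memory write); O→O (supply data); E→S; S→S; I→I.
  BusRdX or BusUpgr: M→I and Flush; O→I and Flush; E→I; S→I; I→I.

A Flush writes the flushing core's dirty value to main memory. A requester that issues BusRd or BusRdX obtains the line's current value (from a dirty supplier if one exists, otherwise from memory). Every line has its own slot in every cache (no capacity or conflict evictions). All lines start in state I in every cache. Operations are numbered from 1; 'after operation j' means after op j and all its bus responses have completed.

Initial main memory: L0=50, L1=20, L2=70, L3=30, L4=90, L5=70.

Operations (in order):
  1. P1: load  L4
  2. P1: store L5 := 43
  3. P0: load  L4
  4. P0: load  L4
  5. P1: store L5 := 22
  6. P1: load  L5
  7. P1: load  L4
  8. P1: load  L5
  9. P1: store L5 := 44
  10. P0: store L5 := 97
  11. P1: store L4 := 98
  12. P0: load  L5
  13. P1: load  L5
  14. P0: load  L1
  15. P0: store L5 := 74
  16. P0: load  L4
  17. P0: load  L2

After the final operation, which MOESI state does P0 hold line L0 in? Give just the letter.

  op1 P1: load  L4 → I/E on L4; bus BusRd; mem=90
  op2 P1: store L5 := 43 → I/M on L5; bus BusRdX; mem=70
  op3 P0: load  L4 → S/S on L4; bus BusRd; mem=90
  op4 P0: load  L4 → S/S on L4; bus (none); mem=90
  op5 P1: store L5 := 22 → I/M on L5; bus (none); mem=70
  op6 P1: load  L5 → I/M on L5; bus (none); mem=70
  op7 P1: load  L4 → S/S on L4; bus (none); mem=90
  op8 P1: load  L5 → I/M on L5; bus (none); mem=70
  op9 P1: store L5 := 44 → I/M on L5; bus (none); mem=70
  op10 P0: store L5 := 97 → M/I on L5; bus BusRdX Flush; mem=44
  op11 P1: store L4 := 98 → I/M on L4; bus BusUpgr; mem=90
  op12 P0: load  L5 → M/I on L5; bus (none); mem=44
  op13 P1: load  L5 → O/S on L5; bus BusRd; mem=44
  op14 P0: load  L1 → E/I on L1; bus BusRd; mem=20
  op15 P0: store L5 := 74 → M/I on L5; bus BusUpgr; mem=44
  op16 P0: load  L4 → S/O on L4; bus BusRd; mem=90
  op17 P0: load  L2 → E/I on L2; bus BusRd; mem=70

state = I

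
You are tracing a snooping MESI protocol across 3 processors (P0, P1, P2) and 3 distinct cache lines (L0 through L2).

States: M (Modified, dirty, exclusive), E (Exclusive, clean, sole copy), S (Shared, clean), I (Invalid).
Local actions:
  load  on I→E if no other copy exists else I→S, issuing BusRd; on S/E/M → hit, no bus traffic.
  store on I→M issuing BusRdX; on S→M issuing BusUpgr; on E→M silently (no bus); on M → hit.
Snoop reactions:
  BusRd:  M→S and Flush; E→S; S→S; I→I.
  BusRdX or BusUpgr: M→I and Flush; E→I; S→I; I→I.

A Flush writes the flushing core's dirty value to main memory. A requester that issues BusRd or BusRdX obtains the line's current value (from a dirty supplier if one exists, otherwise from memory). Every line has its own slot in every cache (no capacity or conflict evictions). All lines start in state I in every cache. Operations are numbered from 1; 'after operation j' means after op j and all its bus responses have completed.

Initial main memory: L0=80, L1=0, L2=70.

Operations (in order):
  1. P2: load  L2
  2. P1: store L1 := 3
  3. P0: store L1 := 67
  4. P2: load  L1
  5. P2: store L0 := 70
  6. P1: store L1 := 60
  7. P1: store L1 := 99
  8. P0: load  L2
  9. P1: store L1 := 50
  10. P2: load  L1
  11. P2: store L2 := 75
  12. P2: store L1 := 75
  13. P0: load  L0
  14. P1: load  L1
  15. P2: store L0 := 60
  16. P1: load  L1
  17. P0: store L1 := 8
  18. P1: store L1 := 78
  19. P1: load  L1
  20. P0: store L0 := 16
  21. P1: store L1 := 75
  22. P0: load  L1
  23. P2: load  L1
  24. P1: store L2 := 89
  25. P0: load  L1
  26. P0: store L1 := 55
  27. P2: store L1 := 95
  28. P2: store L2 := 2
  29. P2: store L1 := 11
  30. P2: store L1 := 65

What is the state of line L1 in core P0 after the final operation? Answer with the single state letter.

  op1 P2: load  L2 → I/I/E on L2; bus BusRd; mem=70
  op2 P1: store L1 := 3 → I/M/I on L1; bus BusRdX; mem=0
  op3 P0: store L1 := 67 → M/I/I on L1; bus BusRdX Flush; mem=3
  op4 P2: load  L1 → S/I/S on L1; bus BusRd Flush; mem=67
  op5 P2: store L0 := 70 → I/I/M on L0; bus BusRdX; mem=80
  op6 P1: store L1 := 60 → I/M/I on L1; bus BusRdX; mem=67
  op7 P1: store L1 := 99 → I/M/I on L1; bus (none); mem=67
  op8 P0: load  L2 → S/I/S on L2; bus BusRd; mem=70
  op9 P1: store L1 := 50 → I/M/I on L1; bus (none); mem=67
  op10 P2: load  L1 → I/S/S on L1; bus BusRd Flush; mem=50
  op11 P2: store L2 := 75 → I/I/M on L2; bus BusUpgr; mem=70
  op12 P2: store L1 := 75 → I/I/M on L1; bus BusUpgr; mem=50
  op13 P0: load  L0 → S/I/S on L0; bus BusRd Flush; mem=70
  op14 P1: load  L1 → I/S/S on L1; bus BusRd Flush; mem=75
  op15 P2: store L0 := 60 → I/I/M on L0; bus BusUpgr; mem=70
  op16 P1: load  L1 → I/S/S on L1; bus (none); mem=75
  op17 P0: store L1 := 8 → M/I/I on L1; bus BusRdX; mem=75
  op18 P1: store L1 := 78 → I/M/I on L1; bus BusRdX Flush; mem=8
  op19 P1: load  L1 → I/M/I on L1; bus (none); mem=8
  op20 P0: store L0 := 16 → M/I/I on L0; bus BusRdX Flush; mem=60
  op21 P1: store L1 := 75 → I/M/I on L1; bus (none); mem=8
  op22 P0: load  L1 → S/S/I on L1; bus BusRd Flush; mem=75
  op23 P2: load  L1 → S/S/S on L1; bus BusRd; mem=75
  op24 P1: store L2 := 89 → I/M/I on L2; bus BusRdX Flush; mem=75
  op25 P0: load  L1 → S/S/S on L1; bus (none); mem=75
  op26 P0: store L1 := 55 → M/I/I on L1; bus BusUpgr; mem=75
  op27 P2: store L1 := 95 → I/I/M on L1; bus BusRdX Flush; mem=55
  op28 P2: store L2 := 2 → I/I/M on L2; bus BusRdX Flush; mem=89
  op29 P2: store L1 := 11 → I/I/M on L1; bus (none); mem=55
  op30 P2: store L1 := 65 → I/I/M on L1; bus (none); mem=55

state = I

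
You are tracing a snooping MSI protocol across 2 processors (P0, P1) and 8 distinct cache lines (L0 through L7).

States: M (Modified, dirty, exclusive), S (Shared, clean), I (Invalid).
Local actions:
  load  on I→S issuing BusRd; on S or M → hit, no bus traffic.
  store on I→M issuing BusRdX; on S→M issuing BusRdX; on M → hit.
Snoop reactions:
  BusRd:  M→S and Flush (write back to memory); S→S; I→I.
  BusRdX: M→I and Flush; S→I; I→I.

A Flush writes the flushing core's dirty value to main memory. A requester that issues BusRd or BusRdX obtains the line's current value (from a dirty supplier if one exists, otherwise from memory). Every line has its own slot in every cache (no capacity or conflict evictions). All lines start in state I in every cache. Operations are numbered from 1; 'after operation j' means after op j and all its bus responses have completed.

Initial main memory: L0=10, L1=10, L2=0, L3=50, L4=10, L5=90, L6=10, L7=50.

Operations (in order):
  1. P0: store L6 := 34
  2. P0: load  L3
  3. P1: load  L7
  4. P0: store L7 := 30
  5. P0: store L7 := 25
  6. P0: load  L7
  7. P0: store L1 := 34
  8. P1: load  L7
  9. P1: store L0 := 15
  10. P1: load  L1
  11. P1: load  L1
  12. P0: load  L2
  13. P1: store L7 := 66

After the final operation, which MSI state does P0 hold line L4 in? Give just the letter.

1. P0: store L6 := 34  bus=[BusRdX]  L6: P0=M P1=I  mem[L6]=10
2. P0: load  L3  bus=[BusRd]  L3: P0=S P1=I  mem[L3]=50
3. P1: load  L7  bus=[BusRd]  L7: P0=I P1=S  mem[L7]=50
4. P0: store L7 := 30  bus=[BusRdX]  L7: P0=M P1=I  mem[L7]=50
5. P0: store L7 := 25  bus=[-]  L7: P0=M P1=I  mem[L7]=50
6. P0: load  L7  bus=[-]  L7: P0=M P1=I  mem[L7]=50
7. P0: store L1 := 34  bus=[BusRdX]  L1: P0=M P1=I  mem[L1]=10
8. P1: load  L7  bus=[BusRd,Flush]  L7: P0=S P1=S  mem[L7]=25
9. P1: store L0 := 15  bus=[BusRdX]  L0: P0=I P1=M  mem[L0]=10
10. P1: load  L1  bus=[BusRd,Flush]  L1: P0=S P1=S  mem[L1]=34
11. P1: load  L1  bus=[-]  L1: P0=S P1=S  mem[L1]=34
12. P0: load  L2  bus=[BusRd]  L2: P0=S P1=I  mem[L2]=0
13. P1: store L7 := 66  bus=[BusRdX]  L7: P0=I P1=M  mem[L7]=25

state = I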